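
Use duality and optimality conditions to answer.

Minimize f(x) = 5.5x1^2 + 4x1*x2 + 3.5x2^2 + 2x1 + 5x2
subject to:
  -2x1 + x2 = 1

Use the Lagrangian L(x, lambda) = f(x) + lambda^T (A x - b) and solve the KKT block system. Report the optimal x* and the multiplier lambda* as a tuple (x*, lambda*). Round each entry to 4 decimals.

Form the Lagrangian:
  L(x, lambda) = (1/2) x^T Q x + c^T x + lambda^T (A x - b)
Stationarity (grad_x L = 0): Q x + c + A^T lambda = 0.
Primal feasibility: A x = b.

This gives the KKT block system:
  [ Q   A^T ] [ x     ]   [-c ]
  [ A    0  ] [ lambda ] = [ b ]

Solving the linear system:
  x*      = (-0.5455, -0.0909)
  lambda* = (-2.1818)
  f(x*)   = 0.3182

x* = (-0.5455, -0.0909), lambda* = (-2.1818)


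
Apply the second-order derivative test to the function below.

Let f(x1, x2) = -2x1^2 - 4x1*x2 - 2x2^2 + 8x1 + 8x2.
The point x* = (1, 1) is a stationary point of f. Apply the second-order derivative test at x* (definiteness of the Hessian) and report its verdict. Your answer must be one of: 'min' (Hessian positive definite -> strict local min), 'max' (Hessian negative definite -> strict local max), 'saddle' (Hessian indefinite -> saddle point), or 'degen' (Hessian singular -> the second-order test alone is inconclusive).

Compute the Hessian H = grad^2 f:
  H = [[-4, -4], [-4, -4]]
Verify stationarity: grad f(x*) = H x* + g = (0, 0).
Eigenvalues of H: -8, 0.
H has a zero eigenvalue (singular; negative semidefinite but not definite), so H is neither positive definite, negative definite, nor indefinite. The second-order test alone is inconclusive -> degen.
(Indeed, f is constant along the null direction of H through x*, so x* is not a strict local extremum.)

degen


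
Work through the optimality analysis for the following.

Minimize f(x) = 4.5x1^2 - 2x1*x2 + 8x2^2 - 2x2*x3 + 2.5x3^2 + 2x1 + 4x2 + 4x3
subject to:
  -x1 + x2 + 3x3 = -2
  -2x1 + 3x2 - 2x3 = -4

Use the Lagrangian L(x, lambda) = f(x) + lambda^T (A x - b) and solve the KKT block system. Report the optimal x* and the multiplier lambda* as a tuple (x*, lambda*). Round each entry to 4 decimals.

Form the Lagrangian:
  L(x, lambda) = (1/2) x^T Q x + c^T x + lambda^T (A x - b)
Stationarity (grad_x L = 0): Q x + c + A^T lambda = 0.
Primal feasibility: A x = b.

This gives the KKT block system:
  [ Q   A^T ] [ x     ]   [-c ]
  [ A    0  ] [ lambda ] = [ b ]

Solving the linear system:
  x*      = (0.579, -1.0334, -0.1292)
  lambda* = (0.9642, 4.1569)
  f(x*)   = 7.5317

x* = (0.579, -1.0334, -0.1292), lambda* = (0.9642, 4.1569)


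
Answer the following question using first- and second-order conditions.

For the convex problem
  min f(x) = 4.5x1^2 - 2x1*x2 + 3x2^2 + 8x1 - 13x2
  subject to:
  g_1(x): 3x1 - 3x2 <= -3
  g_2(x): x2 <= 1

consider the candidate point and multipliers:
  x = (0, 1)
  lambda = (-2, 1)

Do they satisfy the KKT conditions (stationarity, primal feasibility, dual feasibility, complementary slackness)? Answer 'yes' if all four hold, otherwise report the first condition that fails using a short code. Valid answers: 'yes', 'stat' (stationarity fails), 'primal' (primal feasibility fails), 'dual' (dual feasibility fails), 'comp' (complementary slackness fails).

Gradient of f: grad f(x) = Q x + c = (6, -7)
Constraint values g_i(x) = a_i^T x - b_i:
  g_1((0, 1)) = 0
  g_2((0, 1)) = 0
Stationarity residual: grad f(x) + sum_i lambda_i a_i = (0, 0)
  -> stationarity OK
Primal feasibility (all g_i <= 0): OK
Dual feasibility (all lambda_i >= 0): FAILS
Complementary slackness (lambda_i * g_i(x) = 0 for all i): OK

Verdict: the first failing condition is dual_feasibility -> dual.

dual


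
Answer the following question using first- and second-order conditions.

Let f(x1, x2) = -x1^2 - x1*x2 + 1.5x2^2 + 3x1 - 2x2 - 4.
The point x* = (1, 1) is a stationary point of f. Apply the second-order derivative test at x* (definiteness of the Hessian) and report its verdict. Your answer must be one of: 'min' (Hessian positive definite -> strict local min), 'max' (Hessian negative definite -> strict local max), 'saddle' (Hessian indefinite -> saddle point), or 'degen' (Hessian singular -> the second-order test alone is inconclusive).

Compute the Hessian H = grad^2 f:
  H = [[-2, -1], [-1, 3]]
Verify stationarity: grad f(x*) = H x* + g = (0, 0).
Eigenvalues of H: -2.1926, 3.1926.
Eigenvalues have mixed signs, so H is indefinite -> x* is a saddle point.

saddle


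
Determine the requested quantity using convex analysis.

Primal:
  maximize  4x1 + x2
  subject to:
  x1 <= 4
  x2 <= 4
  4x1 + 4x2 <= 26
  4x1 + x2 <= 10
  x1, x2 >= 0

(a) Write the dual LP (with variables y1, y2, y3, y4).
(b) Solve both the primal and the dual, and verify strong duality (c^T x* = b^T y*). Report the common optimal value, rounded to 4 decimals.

The standard primal-dual pair for 'max c^T x s.t. A x <= b, x >= 0' is:
  Dual:  min b^T y  s.t.  A^T y >= c,  y >= 0.

So the dual LP is:
  minimize  4y1 + 4y2 + 26y3 + 10y4
  subject to:
    y1 + 4y3 + 4y4 >= 4
    y2 + 4y3 + y4 >= 1
    y1, y2, y3, y4 >= 0

Solving the primal: x* = (2.5, 0).
  primal value c^T x* = 10.
Solving the dual: y* = (0, 0, 0, 1).
  dual value b^T y* = 10.
Strong duality: c^T x* = b^T y*. Confirmed.

10


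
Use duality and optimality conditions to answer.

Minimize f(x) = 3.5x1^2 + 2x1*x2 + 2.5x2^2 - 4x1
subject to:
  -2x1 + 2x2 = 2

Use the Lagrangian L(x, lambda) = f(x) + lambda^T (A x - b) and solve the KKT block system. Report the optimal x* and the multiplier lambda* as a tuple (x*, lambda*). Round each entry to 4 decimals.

Form the Lagrangian:
  L(x, lambda) = (1/2) x^T Q x + c^T x + lambda^T (A x - b)
Stationarity (grad_x L = 0): Q x + c + A^T lambda = 0.
Primal feasibility: A x = b.

This gives the KKT block system:
  [ Q   A^T ] [ x     ]   [-c ]
  [ A    0  ] [ lambda ] = [ b ]

Solving the linear system:
  x*      = (-0.1875, 0.8125)
  lambda* = (-1.8438)
  f(x*)   = 2.2188

x* = (-0.1875, 0.8125), lambda* = (-1.8438)


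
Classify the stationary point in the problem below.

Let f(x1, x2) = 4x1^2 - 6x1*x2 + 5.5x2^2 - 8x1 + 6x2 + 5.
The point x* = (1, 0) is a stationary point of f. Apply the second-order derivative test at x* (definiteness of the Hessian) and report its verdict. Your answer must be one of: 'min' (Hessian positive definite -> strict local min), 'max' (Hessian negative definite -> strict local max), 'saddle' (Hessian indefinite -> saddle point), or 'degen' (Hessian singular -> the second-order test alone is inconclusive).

Compute the Hessian H = grad^2 f:
  H = [[8, -6], [-6, 11]]
Verify stationarity: grad f(x*) = H x* + g = (0, 0).
Eigenvalues of H: 3.3153, 15.6847.
Both eigenvalues > 0, so H is positive definite -> x* is a strict local min.

min


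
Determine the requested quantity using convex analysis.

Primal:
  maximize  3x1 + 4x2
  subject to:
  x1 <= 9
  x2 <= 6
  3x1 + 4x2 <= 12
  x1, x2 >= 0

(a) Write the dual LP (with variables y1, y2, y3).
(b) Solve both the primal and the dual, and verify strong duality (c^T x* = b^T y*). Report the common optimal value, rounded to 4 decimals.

The standard primal-dual pair for 'max c^T x s.t. A x <= b, x >= 0' is:
  Dual:  min b^T y  s.t.  A^T y >= c,  y >= 0.

So the dual LP is:
  minimize  9y1 + 6y2 + 12y3
  subject to:
    y1 + 3y3 >= 3
    y2 + 4y3 >= 4
    y1, y2, y3 >= 0

Solving the primal: x* = (4, 0).
  primal value c^T x* = 12.
Solving the dual: y* = (0, 0, 1).
  dual value b^T y* = 12.
Strong duality: c^T x* = b^T y*. Confirmed.

12


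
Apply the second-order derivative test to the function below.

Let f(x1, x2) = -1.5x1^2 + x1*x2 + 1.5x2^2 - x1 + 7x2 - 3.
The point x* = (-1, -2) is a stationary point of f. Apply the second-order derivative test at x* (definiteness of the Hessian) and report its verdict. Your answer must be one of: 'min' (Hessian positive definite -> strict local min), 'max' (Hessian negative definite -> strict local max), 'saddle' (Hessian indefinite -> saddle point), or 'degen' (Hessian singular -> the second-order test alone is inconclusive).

Compute the Hessian H = grad^2 f:
  H = [[-3, 1], [1, 3]]
Verify stationarity: grad f(x*) = H x* + g = (0, 0).
Eigenvalues of H: -3.1623, 3.1623.
Eigenvalues have mixed signs, so H is indefinite -> x* is a saddle point.

saddle


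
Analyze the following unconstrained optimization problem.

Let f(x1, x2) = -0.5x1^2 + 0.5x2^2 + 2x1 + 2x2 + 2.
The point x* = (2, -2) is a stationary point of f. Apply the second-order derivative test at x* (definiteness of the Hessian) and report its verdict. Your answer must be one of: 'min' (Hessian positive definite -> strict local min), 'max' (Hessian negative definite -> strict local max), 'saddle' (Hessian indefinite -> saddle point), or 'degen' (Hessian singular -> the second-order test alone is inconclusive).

Compute the Hessian H = grad^2 f:
  H = [[-1, 0], [0, 1]]
Verify stationarity: grad f(x*) = H x* + g = (0, 0).
Eigenvalues of H: -1, 1.
Eigenvalues have mixed signs, so H is indefinite -> x* is a saddle point.

saddle


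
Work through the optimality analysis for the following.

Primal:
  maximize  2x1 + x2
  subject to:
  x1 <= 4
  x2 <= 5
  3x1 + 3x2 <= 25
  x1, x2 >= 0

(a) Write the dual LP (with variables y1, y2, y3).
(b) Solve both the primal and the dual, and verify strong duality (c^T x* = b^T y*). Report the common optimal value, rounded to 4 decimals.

The standard primal-dual pair for 'max c^T x s.t. A x <= b, x >= 0' is:
  Dual:  min b^T y  s.t.  A^T y >= c,  y >= 0.

So the dual LP is:
  minimize  4y1 + 5y2 + 25y3
  subject to:
    y1 + 3y3 >= 2
    y2 + 3y3 >= 1
    y1, y2, y3 >= 0

Solving the primal: x* = (4, 4.3333).
  primal value c^T x* = 12.3333.
Solving the dual: y* = (1, 0, 0.3333).
  dual value b^T y* = 12.3333.
Strong duality: c^T x* = b^T y*. Confirmed.

12.3333


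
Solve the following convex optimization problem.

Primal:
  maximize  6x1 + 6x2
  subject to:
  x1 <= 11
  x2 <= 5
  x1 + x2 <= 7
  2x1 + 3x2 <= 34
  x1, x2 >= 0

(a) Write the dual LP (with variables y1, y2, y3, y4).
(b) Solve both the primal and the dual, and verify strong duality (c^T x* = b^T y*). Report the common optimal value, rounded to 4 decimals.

The standard primal-dual pair for 'max c^T x s.t. A x <= b, x >= 0' is:
  Dual:  min b^T y  s.t.  A^T y >= c,  y >= 0.

So the dual LP is:
  minimize  11y1 + 5y2 + 7y3 + 34y4
  subject to:
    y1 + y3 + 2y4 >= 6
    y2 + y3 + 3y4 >= 6
    y1, y2, y3, y4 >= 0

Solving the primal: x* = (7, 0).
  primal value c^T x* = 42.
Solving the dual: y* = (0, 0, 6, 0).
  dual value b^T y* = 42.
Strong duality: c^T x* = b^T y*. Confirmed.

42


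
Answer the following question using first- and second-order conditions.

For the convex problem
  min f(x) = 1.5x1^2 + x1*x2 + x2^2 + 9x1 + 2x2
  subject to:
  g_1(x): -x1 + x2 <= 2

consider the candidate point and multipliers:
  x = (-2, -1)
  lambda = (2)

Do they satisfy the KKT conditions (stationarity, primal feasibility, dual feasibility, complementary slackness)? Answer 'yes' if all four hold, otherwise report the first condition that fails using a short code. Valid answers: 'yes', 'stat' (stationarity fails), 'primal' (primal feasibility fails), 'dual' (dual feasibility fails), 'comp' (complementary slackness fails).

Gradient of f: grad f(x) = Q x + c = (2, -2)
Constraint values g_i(x) = a_i^T x - b_i:
  g_1((-2, -1)) = -1
Stationarity residual: grad f(x) + sum_i lambda_i a_i = (0, 0)
  -> stationarity OK
Primal feasibility (all g_i <= 0): OK
Dual feasibility (all lambda_i >= 0): OK
Complementary slackness (lambda_i * g_i(x) = 0 for all i): FAILS

Verdict: the first failing condition is complementary_slackness -> comp.

comp


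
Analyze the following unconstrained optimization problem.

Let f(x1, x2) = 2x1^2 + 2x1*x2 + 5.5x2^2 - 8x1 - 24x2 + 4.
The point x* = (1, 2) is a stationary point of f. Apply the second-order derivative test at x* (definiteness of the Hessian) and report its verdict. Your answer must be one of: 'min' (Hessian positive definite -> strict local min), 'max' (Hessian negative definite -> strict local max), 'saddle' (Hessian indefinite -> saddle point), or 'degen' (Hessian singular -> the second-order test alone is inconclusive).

Compute the Hessian H = grad^2 f:
  H = [[4, 2], [2, 11]]
Verify stationarity: grad f(x*) = H x* + g = (0, 0).
Eigenvalues of H: 3.4689, 11.5311.
Both eigenvalues > 0, so H is positive definite -> x* is a strict local min.

min


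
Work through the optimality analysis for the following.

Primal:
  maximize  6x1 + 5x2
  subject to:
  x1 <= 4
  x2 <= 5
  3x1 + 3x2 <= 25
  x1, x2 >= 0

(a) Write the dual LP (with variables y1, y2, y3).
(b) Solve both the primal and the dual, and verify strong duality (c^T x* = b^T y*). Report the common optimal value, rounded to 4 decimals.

The standard primal-dual pair for 'max c^T x s.t. A x <= b, x >= 0' is:
  Dual:  min b^T y  s.t.  A^T y >= c,  y >= 0.

So the dual LP is:
  minimize  4y1 + 5y2 + 25y3
  subject to:
    y1 + 3y3 >= 6
    y2 + 3y3 >= 5
    y1, y2, y3 >= 0

Solving the primal: x* = (4, 4.3333).
  primal value c^T x* = 45.6667.
Solving the dual: y* = (1, 0, 1.6667).
  dual value b^T y* = 45.6667.
Strong duality: c^T x* = b^T y*. Confirmed.

45.6667


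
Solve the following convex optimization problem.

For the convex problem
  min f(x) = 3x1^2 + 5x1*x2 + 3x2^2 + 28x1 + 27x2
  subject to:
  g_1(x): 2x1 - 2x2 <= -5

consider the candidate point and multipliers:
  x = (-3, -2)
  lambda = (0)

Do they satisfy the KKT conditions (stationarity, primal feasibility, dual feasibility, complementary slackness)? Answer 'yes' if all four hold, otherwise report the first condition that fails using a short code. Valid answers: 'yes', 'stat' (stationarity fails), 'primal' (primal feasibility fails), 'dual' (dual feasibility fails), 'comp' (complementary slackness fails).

Gradient of f: grad f(x) = Q x + c = (0, 0)
Constraint values g_i(x) = a_i^T x - b_i:
  g_1((-3, -2)) = 3
Stationarity residual: grad f(x) + sum_i lambda_i a_i = (0, 0)
  -> stationarity OK
Primal feasibility (all g_i <= 0): FAILS
Dual feasibility (all lambda_i >= 0): OK
Complementary slackness (lambda_i * g_i(x) = 0 for all i): OK

Verdict: the first failing condition is primal_feasibility -> primal.

primal


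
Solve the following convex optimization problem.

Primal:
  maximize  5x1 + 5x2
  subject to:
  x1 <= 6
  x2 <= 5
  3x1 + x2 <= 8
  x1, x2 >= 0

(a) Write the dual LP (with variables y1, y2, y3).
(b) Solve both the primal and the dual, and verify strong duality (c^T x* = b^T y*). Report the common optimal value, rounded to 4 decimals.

The standard primal-dual pair for 'max c^T x s.t. A x <= b, x >= 0' is:
  Dual:  min b^T y  s.t.  A^T y >= c,  y >= 0.

So the dual LP is:
  minimize  6y1 + 5y2 + 8y3
  subject to:
    y1 + 3y3 >= 5
    y2 + y3 >= 5
    y1, y2, y3 >= 0

Solving the primal: x* = (1, 5).
  primal value c^T x* = 30.
Solving the dual: y* = (0, 3.3333, 1.6667).
  dual value b^T y* = 30.
Strong duality: c^T x* = b^T y*. Confirmed.

30


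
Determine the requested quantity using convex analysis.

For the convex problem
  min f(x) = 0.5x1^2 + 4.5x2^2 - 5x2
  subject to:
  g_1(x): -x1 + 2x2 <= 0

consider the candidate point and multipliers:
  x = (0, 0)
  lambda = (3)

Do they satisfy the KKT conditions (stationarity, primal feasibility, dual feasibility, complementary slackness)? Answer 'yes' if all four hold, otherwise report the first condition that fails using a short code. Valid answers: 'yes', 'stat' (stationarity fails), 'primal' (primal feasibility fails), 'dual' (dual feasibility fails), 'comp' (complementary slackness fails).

Gradient of f: grad f(x) = Q x + c = (0, -5)
Constraint values g_i(x) = a_i^T x - b_i:
  g_1((0, 0)) = 0
Stationarity residual: grad f(x) + sum_i lambda_i a_i = (-3, 1)
  -> stationarity FAILS
Primal feasibility (all g_i <= 0): OK
Dual feasibility (all lambda_i >= 0): OK
Complementary slackness (lambda_i * g_i(x) = 0 for all i): OK

Verdict: the first failing condition is stationarity -> stat.

stat


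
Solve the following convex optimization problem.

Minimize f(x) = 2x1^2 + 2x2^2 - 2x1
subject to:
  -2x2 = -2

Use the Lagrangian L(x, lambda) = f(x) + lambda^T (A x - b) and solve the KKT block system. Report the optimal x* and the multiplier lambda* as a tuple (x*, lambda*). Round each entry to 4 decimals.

Form the Lagrangian:
  L(x, lambda) = (1/2) x^T Q x + c^T x + lambda^T (A x - b)
Stationarity (grad_x L = 0): Q x + c + A^T lambda = 0.
Primal feasibility: A x = b.

This gives the KKT block system:
  [ Q   A^T ] [ x     ]   [-c ]
  [ A    0  ] [ lambda ] = [ b ]

Solving the linear system:
  x*      = (0.5, 1)
  lambda* = (2)
  f(x*)   = 1.5

x* = (0.5, 1), lambda* = (2)


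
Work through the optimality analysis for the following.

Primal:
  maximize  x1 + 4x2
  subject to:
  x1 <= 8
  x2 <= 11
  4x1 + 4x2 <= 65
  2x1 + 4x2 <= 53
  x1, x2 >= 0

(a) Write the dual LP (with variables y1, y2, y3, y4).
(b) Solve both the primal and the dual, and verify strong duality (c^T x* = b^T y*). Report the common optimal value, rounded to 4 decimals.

The standard primal-dual pair for 'max c^T x s.t. A x <= b, x >= 0' is:
  Dual:  min b^T y  s.t.  A^T y >= c,  y >= 0.

So the dual LP is:
  minimize  8y1 + 11y2 + 65y3 + 53y4
  subject to:
    y1 + 4y3 + 2y4 >= 1
    y2 + 4y3 + 4y4 >= 4
    y1, y2, y3, y4 >= 0

Solving the primal: x* = (4.5, 11).
  primal value c^T x* = 48.5.
Solving the dual: y* = (0, 2, 0, 0.5).
  dual value b^T y* = 48.5.
Strong duality: c^T x* = b^T y*. Confirmed.

48.5


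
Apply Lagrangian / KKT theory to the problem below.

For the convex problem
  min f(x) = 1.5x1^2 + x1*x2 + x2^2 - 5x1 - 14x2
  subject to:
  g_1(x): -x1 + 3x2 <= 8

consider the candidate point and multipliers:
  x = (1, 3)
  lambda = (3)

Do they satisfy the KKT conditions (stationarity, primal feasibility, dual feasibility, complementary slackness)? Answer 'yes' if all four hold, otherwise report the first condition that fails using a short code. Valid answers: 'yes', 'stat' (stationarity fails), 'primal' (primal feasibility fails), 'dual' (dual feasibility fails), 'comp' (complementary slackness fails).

Gradient of f: grad f(x) = Q x + c = (1, -7)
Constraint values g_i(x) = a_i^T x - b_i:
  g_1((1, 3)) = 0
Stationarity residual: grad f(x) + sum_i lambda_i a_i = (-2, 2)
  -> stationarity FAILS
Primal feasibility (all g_i <= 0): OK
Dual feasibility (all lambda_i >= 0): OK
Complementary slackness (lambda_i * g_i(x) = 0 for all i): OK

Verdict: the first failing condition is stationarity -> stat.

stat


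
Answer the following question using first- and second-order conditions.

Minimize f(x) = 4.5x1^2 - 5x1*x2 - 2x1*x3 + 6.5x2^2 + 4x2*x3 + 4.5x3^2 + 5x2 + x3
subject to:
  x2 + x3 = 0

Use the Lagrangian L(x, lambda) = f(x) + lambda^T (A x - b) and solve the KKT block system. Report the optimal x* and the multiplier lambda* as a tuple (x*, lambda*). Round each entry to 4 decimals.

Form the Lagrangian:
  L(x, lambda) = (1/2) x^T Q x + c^T x + lambda^T (A x - b)
Stationarity (grad_x L = 0): Q x + c + A^T lambda = 0.
Primal feasibility: A x = b.

This gives the KKT block system:
  [ Q   A^T ] [ x     ]   [-c ]
  [ A    0  ] [ lambda ] = [ b ]

Solving the linear system:
  x*      = (-0.1026, -0.3077, 0.3077)
  lambda* = (-2.7436)
  f(x*)   = -0.6154

x* = (-0.1026, -0.3077, 0.3077), lambda* = (-2.7436)


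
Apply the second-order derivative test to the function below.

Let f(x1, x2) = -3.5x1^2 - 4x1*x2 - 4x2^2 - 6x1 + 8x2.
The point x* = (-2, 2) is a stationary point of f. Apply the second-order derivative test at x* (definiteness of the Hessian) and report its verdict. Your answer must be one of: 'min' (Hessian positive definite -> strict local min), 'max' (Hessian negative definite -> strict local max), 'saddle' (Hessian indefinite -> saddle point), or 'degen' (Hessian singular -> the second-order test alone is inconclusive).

Compute the Hessian H = grad^2 f:
  H = [[-7, -4], [-4, -8]]
Verify stationarity: grad f(x*) = H x* + g = (0, 0).
Eigenvalues of H: -11.5311, -3.4689.
Both eigenvalues < 0, so H is negative definite -> x* is a strict local max.

max


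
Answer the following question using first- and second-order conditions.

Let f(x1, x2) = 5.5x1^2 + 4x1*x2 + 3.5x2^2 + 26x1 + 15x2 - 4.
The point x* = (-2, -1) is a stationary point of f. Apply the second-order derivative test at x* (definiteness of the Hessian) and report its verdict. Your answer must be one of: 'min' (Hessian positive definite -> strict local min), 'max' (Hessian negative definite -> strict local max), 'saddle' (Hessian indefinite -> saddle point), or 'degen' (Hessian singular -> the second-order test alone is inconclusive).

Compute the Hessian H = grad^2 f:
  H = [[11, 4], [4, 7]]
Verify stationarity: grad f(x*) = H x* + g = (0, 0).
Eigenvalues of H: 4.5279, 13.4721.
Both eigenvalues > 0, so H is positive definite -> x* is a strict local min.

min


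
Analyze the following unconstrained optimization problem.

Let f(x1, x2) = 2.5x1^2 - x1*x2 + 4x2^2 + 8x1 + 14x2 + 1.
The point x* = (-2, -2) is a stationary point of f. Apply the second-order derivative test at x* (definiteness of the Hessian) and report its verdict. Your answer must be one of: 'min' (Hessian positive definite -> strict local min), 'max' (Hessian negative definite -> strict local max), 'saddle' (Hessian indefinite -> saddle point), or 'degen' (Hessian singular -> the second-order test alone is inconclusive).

Compute the Hessian H = grad^2 f:
  H = [[5, -1], [-1, 8]]
Verify stationarity: grad f(x*) = H x* + g = (0, 0).
Eigenvalues of H: 4.6972, 8.3028.
Both eigenvalues > 0, so H is positive definite -> x* is a strict local min.

min


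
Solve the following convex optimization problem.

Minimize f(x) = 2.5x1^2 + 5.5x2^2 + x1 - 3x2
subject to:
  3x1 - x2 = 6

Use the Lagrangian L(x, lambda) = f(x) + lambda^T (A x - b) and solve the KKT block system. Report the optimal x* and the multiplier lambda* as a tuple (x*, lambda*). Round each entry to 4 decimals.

Form the Lagrangian:
  L(x, lambda) = (1/2) x^T Q x + c^T x + lambda^T (A x - b)
Stationarity (grad_x L = 0): Q x + c + A^T lambda = 0.
Primal feasibility: A x = b.

This gives the KKT block system:
  [ Q   A^T ] [ x     ]   [-c ]
  [ A    0  ] [ lambda ] = [ b ]

Solving the linear system:
  x*      = (1.9808, -0.0577)
  lambda* = (-3.6346)
  f(x*)   = 11.9808

x* = (1.9808, -0.0577), lambda* = (-3.6346)


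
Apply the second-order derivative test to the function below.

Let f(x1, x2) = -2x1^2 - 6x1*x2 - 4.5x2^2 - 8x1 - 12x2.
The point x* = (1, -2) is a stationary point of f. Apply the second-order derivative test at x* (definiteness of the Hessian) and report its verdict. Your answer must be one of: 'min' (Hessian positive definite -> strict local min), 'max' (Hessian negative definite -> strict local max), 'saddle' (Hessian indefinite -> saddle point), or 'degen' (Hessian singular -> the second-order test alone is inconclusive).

Compute the Hessian H = grad^2 f:
  H = [[-4, -6], [-6, -9]]
Verify stationarity: grad f(x*) = H x* + g = (0, 0).
Eigenvalues of H: -13, 0.
H has a zero eigenvalue (singular; negative semidefinite but not definite), so H is neither positive definite, negative definite, nor indefinite. The second-order test alone is inconclusive -> degen.
(Indeed, f is constant along the null direction of H through x*, so x* is not a strict local extremum.)

degen


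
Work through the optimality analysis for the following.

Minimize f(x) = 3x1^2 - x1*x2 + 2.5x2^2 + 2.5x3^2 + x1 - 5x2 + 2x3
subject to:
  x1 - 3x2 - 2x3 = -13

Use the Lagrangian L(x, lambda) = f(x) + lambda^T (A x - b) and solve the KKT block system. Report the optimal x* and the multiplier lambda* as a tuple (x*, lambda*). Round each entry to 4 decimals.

Form the Lagrangian:
  L(x, lambda) = (1/2) x^T Q x + c^T x + lambda^T (A x - b)
Stationarity (grad_x L = 0): Q x + c + A^T lambda = 0.
Primal feasibility: A x = b.

This gives the KKT block system:
  [ Q   A^T ] [ x     ]   [-c ]
  [ A    0  ] [ lambda ] = [ b ]

Solving the linear system:
  x*      = (-0.2835, 3.4094, 1.2441)
  lambda* = (4.1102)
  f(x*)   = 19.2953

x* = (-0.2835, 3.4094, 1.2441), lambda* = (4.1102)


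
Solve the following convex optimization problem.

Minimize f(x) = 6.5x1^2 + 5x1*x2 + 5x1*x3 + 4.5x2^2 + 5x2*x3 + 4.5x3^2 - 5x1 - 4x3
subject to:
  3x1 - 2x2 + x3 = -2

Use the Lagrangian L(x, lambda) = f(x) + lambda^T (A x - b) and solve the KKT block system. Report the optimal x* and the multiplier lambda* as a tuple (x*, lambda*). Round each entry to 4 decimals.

Form the Lagrangian:
  L(x, lambda) = (1/2) x^T Q x + c^T x + lambda^T (A x - b)
Stationarity (grad_x L = 0): Q x + c + A^T lambda = 0.
Primal feasibility: A x = b.

This gives the KKT block system:
  [ Q   A^T ] [ x     ]   [-c ]
  [ A    0  ] [ lambda ] = [ b ]

Solving the linear system:
  x*      = (-0.3207, 0.5643, 0.0908)
  lambda* = (1.9646)
  f(x*)   = 2.5848

x* = (-0.3207, 0.5643, 0.0908), lambda* = (1.9646)


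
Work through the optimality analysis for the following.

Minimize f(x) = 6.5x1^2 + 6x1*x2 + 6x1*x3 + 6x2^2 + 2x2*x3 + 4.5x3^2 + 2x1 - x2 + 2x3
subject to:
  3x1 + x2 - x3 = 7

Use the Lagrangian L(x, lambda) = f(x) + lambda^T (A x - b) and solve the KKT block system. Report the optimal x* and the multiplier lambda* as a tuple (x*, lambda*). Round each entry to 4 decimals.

Form the Lagrangian:
  L(x, lambda) = (1/2) x^T Q x + c^T x + lambda^T (A x - b)
Stationarity (grad_x L = 0): Q x + c + A^T lambda = 0.
Primal feasibility: A x = b.

This gives the KKT block system:
  [ Q   A^T ] [ x     ]   [-c ]
  [ A    0  ] [ lambda ] = [ b ]

Solving the linear system:
  x*      = (1.7592, -0.1265, -1.849)
  lambda* = (-4.3388)
  f(x*)   = 15.1592

x* = (1.7592, -0.1265, -1.849), lambda* = (-4.3388)


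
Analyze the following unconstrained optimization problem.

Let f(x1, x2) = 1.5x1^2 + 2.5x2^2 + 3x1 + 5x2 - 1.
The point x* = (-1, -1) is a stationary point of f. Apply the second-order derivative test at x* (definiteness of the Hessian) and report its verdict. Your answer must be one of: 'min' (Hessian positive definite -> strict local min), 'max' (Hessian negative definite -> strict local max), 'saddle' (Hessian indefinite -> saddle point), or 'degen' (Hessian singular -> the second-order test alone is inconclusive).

Compute the Hessian H = grad^2 f:
  H = [[3, 0], [0, 5]]
Verify stationarity: grad f(x*) = H x* + g = (0, 0).
Eigenvalues of H: 3, 5.
Both eigenvalues > 0, so H is positive definite -> x* is a strict local min.

min


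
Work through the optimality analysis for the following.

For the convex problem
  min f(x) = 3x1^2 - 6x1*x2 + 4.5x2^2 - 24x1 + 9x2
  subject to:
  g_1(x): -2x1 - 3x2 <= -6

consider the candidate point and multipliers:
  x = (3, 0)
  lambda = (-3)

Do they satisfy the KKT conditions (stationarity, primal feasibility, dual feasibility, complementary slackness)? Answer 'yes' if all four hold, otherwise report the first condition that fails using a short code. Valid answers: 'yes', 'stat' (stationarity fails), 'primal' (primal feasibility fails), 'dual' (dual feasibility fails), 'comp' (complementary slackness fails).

Gradient of f: grad f(x) = Q x + c = (-6, -9)
Constraint values g_i(x) = a_i^T x - b_i:
  g_1((3, 0)) = 0
Stationarity residual: grad f(x) + sum_i lambda_i a_i = (0, 0)
  -> stationarity OK
Primal feasibility (all g_i <= 0): OK
Dual feasibility (all lambda_i >= 0): FAILS
Complementary slackness (lambda_i * g_i(x) = 0 for all i): OK

Verdict: the first failing condition is dual_feasibility -> dual.

dual


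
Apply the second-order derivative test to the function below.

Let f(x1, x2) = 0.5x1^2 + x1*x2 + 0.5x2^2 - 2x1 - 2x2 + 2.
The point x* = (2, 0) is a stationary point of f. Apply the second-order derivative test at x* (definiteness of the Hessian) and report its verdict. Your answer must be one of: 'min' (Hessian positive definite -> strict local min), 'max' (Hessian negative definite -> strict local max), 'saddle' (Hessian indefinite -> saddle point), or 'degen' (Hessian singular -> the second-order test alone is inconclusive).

Compute the Hessian H = grad^2 f:
  H = [[1, 1], [1, 1]]
Verify stationarity: grad f(x*) = H x* + g = (0, 0).
Eigenvalues of H: 0, 2.
H has a zero eigenvalue (singular; positive semidefinite but not definite), so H is neither positive definite, negative definite, nor indefinite. The second-order test alone is inconclusive -> degen.
(Indeed, f is constant along the null direction of H through x*, so x* is not a strict local extremum.)

degen


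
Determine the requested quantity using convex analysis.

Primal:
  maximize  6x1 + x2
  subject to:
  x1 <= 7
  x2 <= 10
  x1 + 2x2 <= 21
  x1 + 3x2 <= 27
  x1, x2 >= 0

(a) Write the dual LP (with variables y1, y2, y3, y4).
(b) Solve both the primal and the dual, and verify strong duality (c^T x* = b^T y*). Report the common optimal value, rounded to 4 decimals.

The standard primal-dual pair for 'max c^T x s.t. A x <= b, x >= 0' is:
  Dual:  min b^T y  s.t.  A^T y >= c,  y >= 0.

So the dual LP is:
  minimize  7y1 + 10y2 + 21y3 + 27y4
  subject to:
    y1 + y3 + y4 >= 6
    y2 + 2y3 + 3y4 >= 1
    y1, y2, y3, y4 >= 0

Solving the primal: x* = (7, 6.6667).
  primal value c^T x* = 48.6667.
Solving the dual: y* = (5.6667, 0, 0, 0.3333).
  dual value b^T y* = 48.6667.
Strong duality: c^T x* = b^T y*. Confirmed.

48.6667


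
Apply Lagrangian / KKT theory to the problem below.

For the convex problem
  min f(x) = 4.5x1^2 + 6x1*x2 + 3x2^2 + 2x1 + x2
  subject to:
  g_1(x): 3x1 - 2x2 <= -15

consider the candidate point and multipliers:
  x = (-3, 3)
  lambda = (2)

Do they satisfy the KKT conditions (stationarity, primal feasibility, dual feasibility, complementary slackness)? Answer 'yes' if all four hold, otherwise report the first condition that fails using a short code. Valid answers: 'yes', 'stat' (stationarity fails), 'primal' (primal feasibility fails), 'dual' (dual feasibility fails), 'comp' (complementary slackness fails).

Gradient of f: grad f(x) = Q x + c = (-7, 1)
Constraint values g_i(x) = a_i^T x - b_i:
  g_1((-3, 3)) = 0
Stationarity residual: grad f(x) + sum_i lambda_i a_i = (-1, -3)
  -> stationarity FAILS
Primal feasibility (all g_i <= 0): OK
Dual feasibility (all lambda_i >= 0): OK
Complementary slackness (lambda_i * g_i(x) = 0 for all i): OK

Verdict: the first failing condition is stationarity -> stat.

stat


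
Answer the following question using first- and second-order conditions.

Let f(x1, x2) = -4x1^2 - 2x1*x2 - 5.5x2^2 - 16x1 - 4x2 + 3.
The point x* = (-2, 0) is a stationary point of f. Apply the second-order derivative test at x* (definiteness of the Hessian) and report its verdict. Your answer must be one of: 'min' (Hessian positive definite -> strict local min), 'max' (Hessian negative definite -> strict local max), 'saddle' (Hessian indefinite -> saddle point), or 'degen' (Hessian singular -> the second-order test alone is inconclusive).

Compute the Hessian H = grad^2 f:
  H = [[-8, -2], [-2, -11]]
Verify stationarity: grad f(x*) = H x* + g = (0, 0).
Eigenvalues of H: -12, -7.
Both eigenvalues < 0, so H is negative definite -> x* is a strict local max.

max


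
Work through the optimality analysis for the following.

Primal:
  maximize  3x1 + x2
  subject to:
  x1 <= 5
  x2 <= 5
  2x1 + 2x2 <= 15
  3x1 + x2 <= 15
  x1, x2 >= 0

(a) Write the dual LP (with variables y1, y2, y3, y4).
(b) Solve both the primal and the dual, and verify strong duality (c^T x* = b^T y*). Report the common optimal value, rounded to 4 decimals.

The standard primal-dual pair for 'max c^T x s.t. A x <= b, x >= 0' is:
  Dual:  min b^T y  s.t.  A^T y >= c,  y >= 0.

So the dual LP is:
  minimize  5y1 + 5y2 + 15y3 + 15y4
  subject to:
    y1 + 2y3 + 3y4 >= 3
    y2 + 2y3 + y4 >= 1
    y1, y2, y3, y4 >= 0

Solving the primal: x* = (3.75, 3.75).
  primal value c^T x* = 15.
Solving the dual: y* = (0, 0, 0, 1).
  dual value b^T y* = 15.
Strong duality: c^T x* = b^T y*. Confirmed.

15


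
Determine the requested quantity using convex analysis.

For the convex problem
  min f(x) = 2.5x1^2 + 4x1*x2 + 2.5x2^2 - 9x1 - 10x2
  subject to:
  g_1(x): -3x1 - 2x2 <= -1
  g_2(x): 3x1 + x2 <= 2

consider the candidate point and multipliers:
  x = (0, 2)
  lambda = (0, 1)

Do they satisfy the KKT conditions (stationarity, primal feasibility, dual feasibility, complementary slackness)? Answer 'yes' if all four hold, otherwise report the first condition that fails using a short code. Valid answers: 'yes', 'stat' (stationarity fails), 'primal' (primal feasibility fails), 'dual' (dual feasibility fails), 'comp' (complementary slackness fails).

Gradient of f: grad f(x) = Q x + c = (-1, 0)
Constraint values g_i(x) = a_i^T x - b_i:
  g_1((0, 2)) = -3
  g_2((0, 2)) = 0
Stationarity residual: grad f(x) + sum_i lambda_i a_i = (2, 1)
  -> stationarity FAILS
Primal feasibility (all g_i <= 0): OK
Dual feasibility (all lambda_i >= 0): OK
Complementary slackness (lambda_i * g_i(x) = 0 for all i): OK

Verdict: the first failing condition is stationarity -> stat.

stat


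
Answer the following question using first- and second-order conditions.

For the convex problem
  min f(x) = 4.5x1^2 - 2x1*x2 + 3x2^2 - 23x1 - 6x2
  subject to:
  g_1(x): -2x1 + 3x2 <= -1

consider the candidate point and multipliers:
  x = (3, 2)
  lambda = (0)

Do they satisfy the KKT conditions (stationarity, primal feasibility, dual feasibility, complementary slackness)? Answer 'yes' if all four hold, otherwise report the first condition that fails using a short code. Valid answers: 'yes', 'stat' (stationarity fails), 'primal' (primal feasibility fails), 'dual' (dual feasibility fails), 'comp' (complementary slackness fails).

Gradient of f: grad f(x) = Q x + c = (0, 0)
Constraint values g_i(x) = a_i^T x - b_i:
  g_1((3, 2)) = 1
Stationarity residual: grad f(x) + sum_i lambda_i a_i = (0, 0)
  -> stationarity OK
Primal feasibility (all g_i <= 0): FAILS
Dual feasibility (all lambda_i >= 0): OK
Complementary slackness (lambda_i * g_i(x) = 0 for all i): OK

Verdict: the first failing condition is primal_feasibility -> primal.

primal


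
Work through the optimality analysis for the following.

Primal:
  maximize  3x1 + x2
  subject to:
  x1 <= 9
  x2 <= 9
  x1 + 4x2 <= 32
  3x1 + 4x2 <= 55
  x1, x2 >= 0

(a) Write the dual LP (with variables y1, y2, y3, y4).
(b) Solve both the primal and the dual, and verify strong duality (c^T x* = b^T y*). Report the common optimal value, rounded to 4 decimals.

The standard primal-dual pair for 'max c^T x s.t. A x <= b, x >= 0' is:
  Dual:  min b^T y  s.t.  A^T y >= c,  y >= 0.

So the dual LP is:
  minimize  9y1 + 9y2 + 32y3 + 55y4
  subject to:
    y1 + y3 + 3y4 >= 3
    y2 + 4y3 + 4y4 >= 1
    y1, y2, y3, y4 >= 0

Solving the primal: x* = (9, 5.75).
  primal value c^T x* = 32.75.
Solving the dual: y* = (2.75, 0, 0.25, 0).
  dual value b^T y* = 32.75.
Strong duality: c^T x* = b^T y*. Confirmed.

32.75


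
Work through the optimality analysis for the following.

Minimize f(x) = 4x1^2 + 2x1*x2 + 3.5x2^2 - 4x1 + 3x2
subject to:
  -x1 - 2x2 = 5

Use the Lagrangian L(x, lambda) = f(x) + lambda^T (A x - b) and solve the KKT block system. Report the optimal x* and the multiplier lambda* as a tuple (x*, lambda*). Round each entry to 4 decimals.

Form the Lagrangian:
  L(x, lambda) = (1/2) x^T Q x + c^T x + lambda^T (A x - b)
Stationarity (grad_x L = 0): Q x + c + A^T lambda = 0.
Primal feasibility: A x = b.

This gives the KKT block system:
  [ Q   A^T ] [ x     ]   [-c ]
  [ A    0  ] [ lambda ] = [ b ]

Solving the linear system:
  x*      = (0.2258, -2.6129)
  lambda* = (-7.4194)
  f(x*)   = 14.1774

x* = (0.2258, -2.6129), lambda* = (-7.4194)


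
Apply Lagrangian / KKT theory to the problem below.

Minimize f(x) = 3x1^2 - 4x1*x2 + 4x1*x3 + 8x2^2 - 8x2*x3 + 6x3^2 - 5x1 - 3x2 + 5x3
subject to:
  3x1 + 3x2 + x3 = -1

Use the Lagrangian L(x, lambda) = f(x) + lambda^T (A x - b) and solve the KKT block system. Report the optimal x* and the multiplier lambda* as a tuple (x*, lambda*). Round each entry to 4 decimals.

Form the Lagrangian:
  L(x, lambda) = (1/2) x^T Q x + c^T x + lambda^T (A x - b)
Stationarity (grad_x L = 0): Q x + c + A^T lambda = 0.
Primal feasibility: A x = b.

This gives the KKT block system:
  [ Q   A^T ] [ x     ]   [-c ]
  [ A    0  ] [ lambda ] = [ b ]

Solving the linear system:
  x*      = (0.4704, -0.4684, -1.0059)
  lambda* = (1.4427)
  f(x*)   = -2.2668

x* = (0.4704, -0.4684, -1.0059), lambda* = (1.4427)


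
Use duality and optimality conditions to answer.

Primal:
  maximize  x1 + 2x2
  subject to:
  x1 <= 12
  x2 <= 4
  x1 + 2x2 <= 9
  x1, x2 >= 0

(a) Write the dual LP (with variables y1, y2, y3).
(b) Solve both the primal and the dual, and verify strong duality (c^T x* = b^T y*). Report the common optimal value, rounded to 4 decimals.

The standard primal-dual pair for 'max c^T x s.t. A x <= b, x >= 0' is:
  Dual:  min b^T y  s.t.  A^T y >= c,  y >= 0.

So the dual LP is:
  minimize  12y1 + 4y2 + 9y3
  subject to:
    y1 + y3 >= 1
    y2 + 2y3 >= 2
    y1, y2, y3 >= 0

Solving the primal: x* = (9, 0).
  primal value c^T x* = 9.
Solving the dual: y* = (0, 0, 1).
  dual value b^T y* = 9.
Strong duality: c^T x* = b^T y*. Confirmed.

9


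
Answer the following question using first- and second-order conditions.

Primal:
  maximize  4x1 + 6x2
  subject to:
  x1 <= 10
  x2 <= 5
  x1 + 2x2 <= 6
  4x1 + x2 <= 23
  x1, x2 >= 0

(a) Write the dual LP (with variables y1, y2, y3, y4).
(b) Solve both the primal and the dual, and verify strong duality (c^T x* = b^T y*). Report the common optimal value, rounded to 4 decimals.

The standard primal-dual pair for 'max c^T x s.t. A x <= b, x >= 0' is:
  Dual:  min b^T y  s.t.  A^T y >= c,  y >= 0.

So the dual LP is:
  minimize  10y1 + 5y2 + 6y3 + 23y4
  subject to:
    y1 + y3 + 4y4 >= 4
    y2 + 2y3 + y4 >= 6
    y1, y2, y3, y4 >= 0

Solving the primal: x* = (5.7143, 0.1429).
  primal value c^T x* = 23.7143.
Solving the dual: y* = (0, 0, 2.8571, 0.2857).
  dual value b^T y* = 23.7143.
Strong duality: c^T x* = b^T y*. Confirmed.

23.7143


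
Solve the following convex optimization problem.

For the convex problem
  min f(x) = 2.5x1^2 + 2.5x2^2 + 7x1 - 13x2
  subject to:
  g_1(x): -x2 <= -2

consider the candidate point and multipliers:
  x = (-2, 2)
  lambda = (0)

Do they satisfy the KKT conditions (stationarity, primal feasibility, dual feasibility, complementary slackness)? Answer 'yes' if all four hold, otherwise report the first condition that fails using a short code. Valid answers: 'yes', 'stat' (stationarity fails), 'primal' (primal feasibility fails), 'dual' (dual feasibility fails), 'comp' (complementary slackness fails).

Gradient of f: grad f(x) = Q x + c = (-3, -3)
Constraint values g_i(x) = a_i^T x - b_i:
  g_1((-2, 2)) = 0
Stationarity residual: grad f(x) + sum_i lambda_i a_i = (-3, -3)
  -> stationarity FAILS
Primal feasibility (all g_i <= 0): OK
Dual feasibility (all lambda_i >= 0): OK
Complementary slackness (lambda_i * g_i(x) = 0 for all i): OK

Verdict: the first failing condition is stationarity -> stat.

stat


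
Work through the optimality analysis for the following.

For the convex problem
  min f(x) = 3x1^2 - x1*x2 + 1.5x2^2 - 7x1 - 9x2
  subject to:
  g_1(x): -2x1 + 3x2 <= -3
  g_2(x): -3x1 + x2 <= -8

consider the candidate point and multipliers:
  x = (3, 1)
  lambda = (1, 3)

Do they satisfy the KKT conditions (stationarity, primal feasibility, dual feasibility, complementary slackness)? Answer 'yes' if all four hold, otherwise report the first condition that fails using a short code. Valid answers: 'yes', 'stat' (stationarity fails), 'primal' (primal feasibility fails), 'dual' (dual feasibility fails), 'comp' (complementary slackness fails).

Gradient of f: grad f(x) = Q x + c = (10, -9)
Constraint values g_i(x) = a_i^T x - b_i:
  g_1((3, 1)) = 0
  g_2((3, 1)) = 0
Stationarity residual: grad f(x) + sum_i lambda_i a_i = (-1, -3)
  -> stationarity FAILS
Primal feasibility (all g_i <= 0): OK
Dual feasibility (all lambda_i >= 0): OK
Complementary slackness (lambda_i * g_i(x) = 0 for all i): OK

Verdict: the first failing condition is stationarity -> stat.

stat


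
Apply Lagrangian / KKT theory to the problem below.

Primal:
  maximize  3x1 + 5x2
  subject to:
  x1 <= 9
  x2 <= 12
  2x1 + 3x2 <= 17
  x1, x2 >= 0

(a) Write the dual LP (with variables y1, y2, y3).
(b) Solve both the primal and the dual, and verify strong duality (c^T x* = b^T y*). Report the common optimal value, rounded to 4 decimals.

The standard primal-dual pair for 'max c^T x s.t. A x <= b, x >= 0' is:
  Dual:  min b^T y  s.t.  A^T y >= c,  y >= 0.

So the dual LP is:
  minimize  9y1 + 12y2 + 17y3
  subject to:
    y1 + 2y3 >= 3
    y2 + 3y3 >= 5
    y1, y2, y3 >= 0

Solving the primal: x* = (0, 5.6667).
  primal value c^T x* = 28.3333.
Solving the dual: y* = (0, 0, 1.6667).
  dual value b^T y* = 28.3333.
Strong duality: c^T x* = b^T y*. Confirmed.

28.3333
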